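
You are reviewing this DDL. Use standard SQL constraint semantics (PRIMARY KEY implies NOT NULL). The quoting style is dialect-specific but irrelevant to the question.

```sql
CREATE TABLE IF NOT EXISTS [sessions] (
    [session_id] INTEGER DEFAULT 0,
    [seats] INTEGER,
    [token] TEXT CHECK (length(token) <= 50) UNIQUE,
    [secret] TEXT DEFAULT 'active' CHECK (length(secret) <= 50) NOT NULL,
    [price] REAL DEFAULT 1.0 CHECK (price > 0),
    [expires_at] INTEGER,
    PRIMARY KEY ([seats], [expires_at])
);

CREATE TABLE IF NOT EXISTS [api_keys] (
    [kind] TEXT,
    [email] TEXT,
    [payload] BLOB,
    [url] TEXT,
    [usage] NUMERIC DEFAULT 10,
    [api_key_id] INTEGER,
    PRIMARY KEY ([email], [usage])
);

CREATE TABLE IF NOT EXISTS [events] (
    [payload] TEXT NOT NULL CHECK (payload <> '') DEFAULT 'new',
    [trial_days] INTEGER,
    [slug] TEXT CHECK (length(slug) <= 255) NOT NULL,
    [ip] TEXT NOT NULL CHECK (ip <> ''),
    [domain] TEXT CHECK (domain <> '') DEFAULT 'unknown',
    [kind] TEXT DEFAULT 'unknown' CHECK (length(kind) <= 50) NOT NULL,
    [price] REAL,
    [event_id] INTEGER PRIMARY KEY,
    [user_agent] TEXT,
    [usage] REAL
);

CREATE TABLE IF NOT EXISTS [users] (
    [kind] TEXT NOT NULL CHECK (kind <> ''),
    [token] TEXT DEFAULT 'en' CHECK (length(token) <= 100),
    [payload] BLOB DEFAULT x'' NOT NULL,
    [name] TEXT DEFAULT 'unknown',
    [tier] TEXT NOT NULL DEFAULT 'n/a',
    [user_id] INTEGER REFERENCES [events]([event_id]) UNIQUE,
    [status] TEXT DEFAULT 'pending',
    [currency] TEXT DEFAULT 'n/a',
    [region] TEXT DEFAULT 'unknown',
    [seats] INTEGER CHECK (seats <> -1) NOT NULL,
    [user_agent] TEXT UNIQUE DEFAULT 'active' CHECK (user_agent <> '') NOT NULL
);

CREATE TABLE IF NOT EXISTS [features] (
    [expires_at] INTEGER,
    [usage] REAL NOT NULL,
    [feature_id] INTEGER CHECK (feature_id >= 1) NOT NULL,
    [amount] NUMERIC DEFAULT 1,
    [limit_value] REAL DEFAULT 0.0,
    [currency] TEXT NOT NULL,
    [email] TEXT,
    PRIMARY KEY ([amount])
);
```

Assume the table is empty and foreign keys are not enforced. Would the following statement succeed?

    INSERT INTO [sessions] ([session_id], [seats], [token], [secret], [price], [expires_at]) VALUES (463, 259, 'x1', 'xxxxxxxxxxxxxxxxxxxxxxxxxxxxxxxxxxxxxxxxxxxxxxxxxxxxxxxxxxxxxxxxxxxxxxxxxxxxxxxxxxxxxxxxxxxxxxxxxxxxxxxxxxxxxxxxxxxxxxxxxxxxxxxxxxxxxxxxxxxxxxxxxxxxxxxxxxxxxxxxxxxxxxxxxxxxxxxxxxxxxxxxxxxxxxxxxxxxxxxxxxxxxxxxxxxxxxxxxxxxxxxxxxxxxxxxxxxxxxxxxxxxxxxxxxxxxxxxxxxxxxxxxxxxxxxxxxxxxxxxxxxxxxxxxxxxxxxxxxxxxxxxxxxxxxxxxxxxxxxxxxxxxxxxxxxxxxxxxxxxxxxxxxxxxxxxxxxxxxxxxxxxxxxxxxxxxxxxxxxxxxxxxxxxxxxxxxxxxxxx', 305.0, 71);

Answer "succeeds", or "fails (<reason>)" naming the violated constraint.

fails (CHECK on secret)

The value 'xxxxxxxxxxxxxxxxxxxxxxxxxxxxxxxxxxxxxxxxxxxxxxxxxxxxxxxxxxxxxxxxxxxxxxxxxxxxxxxxxxxxxxxxxxxxxxxxxxxxxxxxxxxxxxxxxxxxxxxxxxxxxxxxxxxxxxxxxxxxxxxxxxxxxxxxxxxxxxxxxxxxxxxxxxxxxxxxxxxxxxxxxxxxxxxxxxxxxxxxxxxxxxxxxxxxxxxxxxxxxxxxxxxxxxxxxxxxxxxxxxxxxxxxxxxxxxxxxxxxxxxxxxxxxxxxxxxxxxxxxxxxxxxxxxxxxxxxxxxxxxxxxxxxxxxxxxxxxxxxxxxxxxxxxxxxxxxxxxxxxxxxxxxxxxxxxxxxxxxxxxxxxxxxxxxxxxxxxxxxxxxxxxxxxxxxxxxxxxxx' for secret violates CHECK (length(secret) <= 50).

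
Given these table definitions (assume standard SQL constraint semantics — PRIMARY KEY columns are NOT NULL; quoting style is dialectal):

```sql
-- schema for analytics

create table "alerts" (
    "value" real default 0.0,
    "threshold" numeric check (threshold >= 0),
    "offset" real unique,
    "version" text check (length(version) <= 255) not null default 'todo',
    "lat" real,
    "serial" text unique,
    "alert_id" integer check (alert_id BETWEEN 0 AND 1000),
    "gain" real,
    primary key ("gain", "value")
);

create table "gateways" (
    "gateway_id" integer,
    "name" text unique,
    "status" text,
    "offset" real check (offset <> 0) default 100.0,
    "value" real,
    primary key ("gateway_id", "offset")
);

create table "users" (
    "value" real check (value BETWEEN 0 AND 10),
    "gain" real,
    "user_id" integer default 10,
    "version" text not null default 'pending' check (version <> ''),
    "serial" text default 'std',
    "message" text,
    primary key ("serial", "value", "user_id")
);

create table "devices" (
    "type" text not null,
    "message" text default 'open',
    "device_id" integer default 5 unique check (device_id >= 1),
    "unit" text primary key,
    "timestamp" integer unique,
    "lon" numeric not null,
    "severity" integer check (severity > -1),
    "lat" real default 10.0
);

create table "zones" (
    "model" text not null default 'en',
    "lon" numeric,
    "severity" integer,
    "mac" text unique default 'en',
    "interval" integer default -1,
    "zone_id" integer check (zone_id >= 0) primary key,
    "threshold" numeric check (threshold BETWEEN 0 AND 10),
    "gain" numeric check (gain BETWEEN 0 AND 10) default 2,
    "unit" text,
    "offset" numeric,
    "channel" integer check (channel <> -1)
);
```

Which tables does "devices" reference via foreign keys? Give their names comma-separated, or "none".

none

No column in devices has a REFERENCES clause.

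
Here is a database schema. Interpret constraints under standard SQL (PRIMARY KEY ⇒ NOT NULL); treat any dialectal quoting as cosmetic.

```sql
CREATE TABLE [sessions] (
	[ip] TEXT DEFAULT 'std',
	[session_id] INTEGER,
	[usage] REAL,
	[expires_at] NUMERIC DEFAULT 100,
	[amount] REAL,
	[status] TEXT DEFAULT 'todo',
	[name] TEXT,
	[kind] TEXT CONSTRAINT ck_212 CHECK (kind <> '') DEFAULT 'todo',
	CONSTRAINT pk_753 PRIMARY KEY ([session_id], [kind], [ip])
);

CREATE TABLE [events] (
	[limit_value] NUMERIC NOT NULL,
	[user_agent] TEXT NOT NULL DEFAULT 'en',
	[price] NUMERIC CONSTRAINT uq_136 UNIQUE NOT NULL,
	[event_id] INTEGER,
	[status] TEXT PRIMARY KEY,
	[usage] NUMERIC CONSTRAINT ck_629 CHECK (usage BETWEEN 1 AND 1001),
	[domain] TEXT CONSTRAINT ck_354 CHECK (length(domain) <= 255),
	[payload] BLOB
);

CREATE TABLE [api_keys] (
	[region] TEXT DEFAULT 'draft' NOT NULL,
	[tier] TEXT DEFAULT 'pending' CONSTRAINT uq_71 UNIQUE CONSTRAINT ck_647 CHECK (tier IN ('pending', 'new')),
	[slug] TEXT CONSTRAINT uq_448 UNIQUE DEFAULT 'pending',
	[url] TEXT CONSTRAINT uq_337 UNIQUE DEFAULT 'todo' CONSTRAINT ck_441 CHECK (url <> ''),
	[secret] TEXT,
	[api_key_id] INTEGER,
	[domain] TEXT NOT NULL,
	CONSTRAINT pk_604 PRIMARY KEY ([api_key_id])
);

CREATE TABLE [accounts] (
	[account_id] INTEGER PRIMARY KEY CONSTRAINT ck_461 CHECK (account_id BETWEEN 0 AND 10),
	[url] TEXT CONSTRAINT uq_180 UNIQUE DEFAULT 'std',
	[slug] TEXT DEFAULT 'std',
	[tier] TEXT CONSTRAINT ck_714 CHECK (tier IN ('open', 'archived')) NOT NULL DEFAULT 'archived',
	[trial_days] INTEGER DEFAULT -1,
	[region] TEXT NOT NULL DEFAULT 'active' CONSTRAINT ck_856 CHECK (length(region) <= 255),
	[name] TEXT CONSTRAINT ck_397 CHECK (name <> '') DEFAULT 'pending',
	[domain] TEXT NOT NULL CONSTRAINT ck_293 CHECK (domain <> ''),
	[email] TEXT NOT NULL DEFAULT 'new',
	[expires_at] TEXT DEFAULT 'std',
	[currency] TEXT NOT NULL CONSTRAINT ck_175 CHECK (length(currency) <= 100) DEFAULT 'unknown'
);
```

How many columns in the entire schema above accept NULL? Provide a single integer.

sessions: 5 nullable (usage, expires_at, amount, status, name — PK (session_id, kind, ip) and explicit NOT NULL columns excluded).
events: 4 nullable (event_id, usage, domain, payload — PK (status) and explicit NOT NULL columns excluded).
api_keys: 4 nullable (tier, slug, url, secret — PK (api_key_id) and explicit NOT NULL columns excluded).
accounts: 5 nullable (url, slug, trial_days, name, expires_at — PK (account_id) and explicit NOT NULL columns excluded).
Total: 5 + 4 + 4 + 5 = 18.

18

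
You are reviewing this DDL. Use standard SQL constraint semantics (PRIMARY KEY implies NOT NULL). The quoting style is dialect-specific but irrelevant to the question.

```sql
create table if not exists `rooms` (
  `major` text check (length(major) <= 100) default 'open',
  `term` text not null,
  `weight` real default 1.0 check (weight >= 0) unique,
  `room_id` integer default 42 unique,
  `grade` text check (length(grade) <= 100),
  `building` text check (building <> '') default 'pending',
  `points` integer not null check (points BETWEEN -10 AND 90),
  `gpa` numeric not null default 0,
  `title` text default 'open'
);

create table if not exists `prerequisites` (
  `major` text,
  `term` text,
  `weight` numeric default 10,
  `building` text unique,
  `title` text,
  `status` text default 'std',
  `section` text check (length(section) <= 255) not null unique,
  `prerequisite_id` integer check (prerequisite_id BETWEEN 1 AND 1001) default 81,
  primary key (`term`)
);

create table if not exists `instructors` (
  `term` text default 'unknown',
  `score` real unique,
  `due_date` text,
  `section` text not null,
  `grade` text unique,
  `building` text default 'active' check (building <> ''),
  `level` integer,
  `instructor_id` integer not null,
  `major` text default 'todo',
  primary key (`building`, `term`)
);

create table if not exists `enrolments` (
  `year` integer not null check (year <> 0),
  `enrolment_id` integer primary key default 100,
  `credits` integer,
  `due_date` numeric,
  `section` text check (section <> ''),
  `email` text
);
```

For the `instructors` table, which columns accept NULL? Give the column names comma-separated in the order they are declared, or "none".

score, due_date, grade, level, major

- term: part of the PRIMARY KEY, which implies NOT NULL → not nullable.
- score: UNIQUE does not imply NOT NULL → nullable.
- due_date: no NOT NULL constraint applies → nullable.
- section: declared NOT NULL → not nullable.
- grade: UNIQUE does not imply NOT NULL → nullable.
- building: part of the PRIMARY KEY, which implies NOT NULL → not nullable.
- level: no NOT NULL constraint applies → nullable.
- instructor_id: declared NOT NULL → not nullable.
- major: DEFAULT only fills an omitted column; an explicit NULL is still allowed → nullable.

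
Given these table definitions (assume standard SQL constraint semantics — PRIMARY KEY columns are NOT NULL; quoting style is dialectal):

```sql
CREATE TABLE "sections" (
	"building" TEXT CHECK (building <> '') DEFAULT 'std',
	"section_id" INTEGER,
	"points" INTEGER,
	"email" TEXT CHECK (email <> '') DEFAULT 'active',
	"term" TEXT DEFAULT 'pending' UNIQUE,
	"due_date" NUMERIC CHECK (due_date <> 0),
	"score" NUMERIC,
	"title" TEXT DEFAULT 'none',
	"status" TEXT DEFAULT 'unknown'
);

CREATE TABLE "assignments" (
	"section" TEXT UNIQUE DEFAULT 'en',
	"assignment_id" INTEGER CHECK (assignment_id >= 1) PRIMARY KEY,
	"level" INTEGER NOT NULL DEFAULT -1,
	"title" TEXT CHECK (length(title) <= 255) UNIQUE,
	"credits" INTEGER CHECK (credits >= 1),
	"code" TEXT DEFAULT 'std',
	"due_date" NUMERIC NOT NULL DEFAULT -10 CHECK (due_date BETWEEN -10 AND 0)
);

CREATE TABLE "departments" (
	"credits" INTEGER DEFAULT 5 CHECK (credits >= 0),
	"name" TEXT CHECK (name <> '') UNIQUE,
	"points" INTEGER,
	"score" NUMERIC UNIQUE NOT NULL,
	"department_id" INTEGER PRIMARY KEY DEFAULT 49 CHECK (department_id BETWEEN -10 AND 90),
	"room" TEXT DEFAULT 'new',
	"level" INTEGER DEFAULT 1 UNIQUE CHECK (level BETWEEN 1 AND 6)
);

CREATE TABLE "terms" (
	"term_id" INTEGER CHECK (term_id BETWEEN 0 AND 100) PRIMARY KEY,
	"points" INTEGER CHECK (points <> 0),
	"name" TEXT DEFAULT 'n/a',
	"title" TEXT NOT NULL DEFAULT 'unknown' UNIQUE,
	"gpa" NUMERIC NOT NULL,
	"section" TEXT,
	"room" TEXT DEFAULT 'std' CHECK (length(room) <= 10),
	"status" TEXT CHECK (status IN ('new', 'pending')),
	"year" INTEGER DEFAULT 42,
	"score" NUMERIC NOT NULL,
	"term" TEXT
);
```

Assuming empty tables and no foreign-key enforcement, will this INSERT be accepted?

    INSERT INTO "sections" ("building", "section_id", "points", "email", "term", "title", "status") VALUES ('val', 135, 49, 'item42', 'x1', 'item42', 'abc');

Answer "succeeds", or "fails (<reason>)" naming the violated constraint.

sections has no NOT NULL or PRIMARY KEY columns.
CHECK constraints: 'val' satisfies (building <> ''); 'item42' satisfies (email <> '').
No constraint is violated.

succeeds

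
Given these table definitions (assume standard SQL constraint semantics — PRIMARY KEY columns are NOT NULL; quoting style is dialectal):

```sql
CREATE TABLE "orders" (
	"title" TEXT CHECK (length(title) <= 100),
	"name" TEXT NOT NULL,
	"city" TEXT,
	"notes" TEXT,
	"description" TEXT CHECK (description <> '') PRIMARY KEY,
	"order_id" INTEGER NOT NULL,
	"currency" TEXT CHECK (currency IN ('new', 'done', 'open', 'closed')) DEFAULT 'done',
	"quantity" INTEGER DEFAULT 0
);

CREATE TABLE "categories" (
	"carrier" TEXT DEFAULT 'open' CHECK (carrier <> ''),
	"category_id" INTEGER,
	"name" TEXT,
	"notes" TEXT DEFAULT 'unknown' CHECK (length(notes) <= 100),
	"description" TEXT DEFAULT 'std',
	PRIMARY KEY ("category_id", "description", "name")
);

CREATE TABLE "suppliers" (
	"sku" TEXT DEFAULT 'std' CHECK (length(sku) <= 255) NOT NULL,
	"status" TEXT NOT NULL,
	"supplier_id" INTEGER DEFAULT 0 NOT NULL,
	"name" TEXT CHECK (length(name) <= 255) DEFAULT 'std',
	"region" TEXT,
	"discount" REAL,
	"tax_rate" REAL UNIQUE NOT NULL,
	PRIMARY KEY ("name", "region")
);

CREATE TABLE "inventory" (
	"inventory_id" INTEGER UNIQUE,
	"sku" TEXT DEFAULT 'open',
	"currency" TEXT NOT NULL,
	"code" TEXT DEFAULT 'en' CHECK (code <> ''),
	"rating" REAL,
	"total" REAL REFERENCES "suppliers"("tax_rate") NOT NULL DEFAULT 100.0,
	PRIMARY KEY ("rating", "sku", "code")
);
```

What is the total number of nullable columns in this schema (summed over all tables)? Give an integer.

9

orders: 5 nullable (title, city, notes, currency, quantity — PK (description) and explicit NOT NULL columns excluded).
categories: 2 nullable (carrier, notes — PK (category_id, description, name) and explicit NOT NULL columns excluded).
suppliers: 1 nullable (discount — PK (name, region) and explicit NOT NULL columns excluded).
inventory: 1 nullable (inventory_id — PK (rating, sku, code) and explicit NOT NULL columns excluded).
Total: 5 + 2 + 1 + 1 = 9.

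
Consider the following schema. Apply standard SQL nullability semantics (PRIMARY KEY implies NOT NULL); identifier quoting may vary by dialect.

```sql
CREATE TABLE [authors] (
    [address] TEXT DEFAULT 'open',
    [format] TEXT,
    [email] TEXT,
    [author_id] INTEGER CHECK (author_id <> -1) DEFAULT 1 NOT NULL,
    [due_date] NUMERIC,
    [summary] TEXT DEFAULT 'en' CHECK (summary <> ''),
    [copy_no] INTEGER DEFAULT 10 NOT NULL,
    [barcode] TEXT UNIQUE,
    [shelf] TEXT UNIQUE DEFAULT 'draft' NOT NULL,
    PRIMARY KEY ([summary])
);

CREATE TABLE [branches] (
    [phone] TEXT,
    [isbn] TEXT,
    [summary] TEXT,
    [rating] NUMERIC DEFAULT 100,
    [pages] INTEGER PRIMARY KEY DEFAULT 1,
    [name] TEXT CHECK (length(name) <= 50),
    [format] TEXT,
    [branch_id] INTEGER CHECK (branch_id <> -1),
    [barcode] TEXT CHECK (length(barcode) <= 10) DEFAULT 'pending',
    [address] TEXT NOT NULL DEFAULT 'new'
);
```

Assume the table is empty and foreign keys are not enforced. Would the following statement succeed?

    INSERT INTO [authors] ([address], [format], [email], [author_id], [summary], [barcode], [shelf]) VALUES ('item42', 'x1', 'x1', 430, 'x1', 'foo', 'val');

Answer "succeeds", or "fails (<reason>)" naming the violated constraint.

succeeds

NOT NULL columns: author_id is supplied; copy_no defaults to 10; shelf is supplied; summary is supplied.
CHECK constraints: 430 satisfies (author_id <> -1); 'x1' satisfies (summary <> '').
No constraint is violated.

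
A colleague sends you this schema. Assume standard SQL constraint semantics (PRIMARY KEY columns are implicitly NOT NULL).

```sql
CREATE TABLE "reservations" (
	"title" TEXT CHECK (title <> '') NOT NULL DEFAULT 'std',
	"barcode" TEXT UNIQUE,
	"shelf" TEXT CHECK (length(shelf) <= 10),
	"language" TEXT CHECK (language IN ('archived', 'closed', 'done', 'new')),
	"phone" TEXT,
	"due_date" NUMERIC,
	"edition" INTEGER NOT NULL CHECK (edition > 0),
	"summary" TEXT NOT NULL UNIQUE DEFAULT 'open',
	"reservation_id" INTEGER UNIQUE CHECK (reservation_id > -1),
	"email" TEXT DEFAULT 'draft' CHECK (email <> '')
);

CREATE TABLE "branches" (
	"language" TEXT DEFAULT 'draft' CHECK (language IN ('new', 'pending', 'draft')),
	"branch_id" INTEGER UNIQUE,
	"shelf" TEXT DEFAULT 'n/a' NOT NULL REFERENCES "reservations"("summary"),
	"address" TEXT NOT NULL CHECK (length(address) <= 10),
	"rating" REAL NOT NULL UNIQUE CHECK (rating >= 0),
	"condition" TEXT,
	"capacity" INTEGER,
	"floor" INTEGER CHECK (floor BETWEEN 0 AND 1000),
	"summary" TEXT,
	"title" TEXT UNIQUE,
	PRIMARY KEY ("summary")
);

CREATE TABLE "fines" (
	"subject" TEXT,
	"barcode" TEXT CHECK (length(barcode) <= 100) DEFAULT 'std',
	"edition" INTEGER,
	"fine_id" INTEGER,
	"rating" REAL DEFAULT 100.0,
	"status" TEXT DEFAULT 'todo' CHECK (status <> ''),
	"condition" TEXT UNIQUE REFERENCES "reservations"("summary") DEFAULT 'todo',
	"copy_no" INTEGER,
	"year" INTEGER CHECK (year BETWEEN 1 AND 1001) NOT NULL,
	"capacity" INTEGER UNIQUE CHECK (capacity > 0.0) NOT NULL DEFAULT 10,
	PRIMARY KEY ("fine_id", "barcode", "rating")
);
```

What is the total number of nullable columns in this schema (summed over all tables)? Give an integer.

18

reservations: 7 nullable (barcode, shelf, language, phone, due_date, reservation_id, email — PK none and explicit NOT NULL columns excluded).
branches: 6 nullable (language, branch_id, condition, capacity, floor, title — PK (summary) and explicit NOT NULL columns excluded).
fines: 5 nullable (subject, edition, status, condition, copy_no — PK (fine_id, barcode, rating) and explicit NOT NULL columns excluded).
Total: 7 + 6 + 5 = 18.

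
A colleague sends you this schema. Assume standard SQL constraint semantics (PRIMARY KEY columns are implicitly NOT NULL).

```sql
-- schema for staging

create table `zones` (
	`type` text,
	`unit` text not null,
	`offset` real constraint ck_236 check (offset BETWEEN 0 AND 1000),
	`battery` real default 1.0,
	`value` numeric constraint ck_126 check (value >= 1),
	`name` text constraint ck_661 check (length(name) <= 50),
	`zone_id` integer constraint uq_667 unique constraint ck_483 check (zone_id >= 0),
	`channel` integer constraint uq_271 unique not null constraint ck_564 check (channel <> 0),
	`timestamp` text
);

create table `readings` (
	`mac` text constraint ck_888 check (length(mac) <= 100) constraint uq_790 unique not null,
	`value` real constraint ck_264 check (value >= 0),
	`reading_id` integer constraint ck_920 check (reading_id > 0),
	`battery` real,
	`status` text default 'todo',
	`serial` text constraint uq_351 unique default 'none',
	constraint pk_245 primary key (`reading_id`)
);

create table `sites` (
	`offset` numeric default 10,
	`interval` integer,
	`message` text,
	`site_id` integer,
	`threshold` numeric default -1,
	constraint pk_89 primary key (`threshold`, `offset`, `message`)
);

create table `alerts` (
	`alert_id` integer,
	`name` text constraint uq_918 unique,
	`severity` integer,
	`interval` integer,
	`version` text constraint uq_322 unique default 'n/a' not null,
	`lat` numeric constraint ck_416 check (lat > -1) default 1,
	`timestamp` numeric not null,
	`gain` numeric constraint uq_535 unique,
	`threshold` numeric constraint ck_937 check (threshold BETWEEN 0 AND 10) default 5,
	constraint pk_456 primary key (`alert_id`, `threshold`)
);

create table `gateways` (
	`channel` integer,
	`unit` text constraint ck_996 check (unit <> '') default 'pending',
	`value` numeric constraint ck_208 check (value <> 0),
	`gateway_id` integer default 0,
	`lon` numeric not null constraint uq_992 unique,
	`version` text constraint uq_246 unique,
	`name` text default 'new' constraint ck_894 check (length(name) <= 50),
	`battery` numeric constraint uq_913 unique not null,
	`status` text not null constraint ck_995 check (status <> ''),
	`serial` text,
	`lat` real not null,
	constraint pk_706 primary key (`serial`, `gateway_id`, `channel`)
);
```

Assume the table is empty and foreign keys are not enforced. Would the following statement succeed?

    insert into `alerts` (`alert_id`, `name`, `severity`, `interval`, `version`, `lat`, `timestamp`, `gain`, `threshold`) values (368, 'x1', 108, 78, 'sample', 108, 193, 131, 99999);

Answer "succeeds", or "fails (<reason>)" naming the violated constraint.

The value 99999 for threshold violates CHECK (threshold BETWEEN 0 AND 10).

fails (CHECK on threshold)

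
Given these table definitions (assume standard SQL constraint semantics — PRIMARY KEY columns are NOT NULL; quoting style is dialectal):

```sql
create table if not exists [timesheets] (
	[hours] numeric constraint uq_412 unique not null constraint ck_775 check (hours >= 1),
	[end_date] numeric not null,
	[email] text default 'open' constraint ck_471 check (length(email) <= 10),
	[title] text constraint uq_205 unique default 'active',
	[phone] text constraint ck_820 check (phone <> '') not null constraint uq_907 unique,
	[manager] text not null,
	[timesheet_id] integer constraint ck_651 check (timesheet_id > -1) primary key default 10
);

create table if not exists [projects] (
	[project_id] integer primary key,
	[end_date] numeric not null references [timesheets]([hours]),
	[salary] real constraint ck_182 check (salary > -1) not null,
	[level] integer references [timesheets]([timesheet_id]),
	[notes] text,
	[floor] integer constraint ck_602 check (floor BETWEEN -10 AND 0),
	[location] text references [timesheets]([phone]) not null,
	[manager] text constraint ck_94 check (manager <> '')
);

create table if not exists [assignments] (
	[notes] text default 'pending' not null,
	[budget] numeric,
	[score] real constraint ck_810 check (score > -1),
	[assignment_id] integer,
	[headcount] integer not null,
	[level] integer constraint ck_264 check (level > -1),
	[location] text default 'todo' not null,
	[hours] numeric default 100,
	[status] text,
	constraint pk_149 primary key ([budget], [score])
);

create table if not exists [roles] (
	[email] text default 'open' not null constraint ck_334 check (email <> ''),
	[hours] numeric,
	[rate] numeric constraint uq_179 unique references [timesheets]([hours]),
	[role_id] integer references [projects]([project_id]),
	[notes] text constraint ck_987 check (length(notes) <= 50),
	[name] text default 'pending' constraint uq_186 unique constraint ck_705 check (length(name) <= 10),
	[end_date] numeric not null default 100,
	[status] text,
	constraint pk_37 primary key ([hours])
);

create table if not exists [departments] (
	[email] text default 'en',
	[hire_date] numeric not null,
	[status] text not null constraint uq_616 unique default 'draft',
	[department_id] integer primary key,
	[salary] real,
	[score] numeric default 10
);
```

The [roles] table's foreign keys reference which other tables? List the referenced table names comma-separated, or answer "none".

timesheets, projects

- rate REFERENCES timesheets(hours).
- role_id REFERENCES projects(project_id).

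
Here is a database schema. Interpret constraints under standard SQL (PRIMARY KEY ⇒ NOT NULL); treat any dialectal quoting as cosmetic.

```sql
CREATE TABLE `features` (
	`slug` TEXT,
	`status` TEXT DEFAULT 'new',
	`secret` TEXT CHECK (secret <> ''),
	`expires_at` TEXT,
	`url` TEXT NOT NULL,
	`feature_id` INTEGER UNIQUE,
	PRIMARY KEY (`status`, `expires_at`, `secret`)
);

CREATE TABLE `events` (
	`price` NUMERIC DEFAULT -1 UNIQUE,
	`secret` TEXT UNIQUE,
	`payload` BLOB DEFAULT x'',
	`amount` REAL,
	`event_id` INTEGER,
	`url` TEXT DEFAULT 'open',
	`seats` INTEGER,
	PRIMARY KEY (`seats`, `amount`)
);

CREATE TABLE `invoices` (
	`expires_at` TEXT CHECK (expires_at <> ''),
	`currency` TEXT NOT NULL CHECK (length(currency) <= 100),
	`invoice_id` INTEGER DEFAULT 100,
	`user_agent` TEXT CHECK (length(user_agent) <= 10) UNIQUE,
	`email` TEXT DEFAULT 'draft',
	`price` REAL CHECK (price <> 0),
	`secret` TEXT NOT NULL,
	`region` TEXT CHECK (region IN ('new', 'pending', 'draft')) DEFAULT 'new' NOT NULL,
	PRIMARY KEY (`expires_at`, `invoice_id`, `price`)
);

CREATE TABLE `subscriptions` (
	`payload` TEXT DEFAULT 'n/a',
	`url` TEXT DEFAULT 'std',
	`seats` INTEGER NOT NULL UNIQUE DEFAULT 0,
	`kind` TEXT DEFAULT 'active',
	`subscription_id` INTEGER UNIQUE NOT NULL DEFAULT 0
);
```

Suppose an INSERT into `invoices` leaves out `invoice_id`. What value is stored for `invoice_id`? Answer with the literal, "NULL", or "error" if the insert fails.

invoice_id has an explicit DEFAULT 100.
When the column is omitted from an INSERT, that default is used.

100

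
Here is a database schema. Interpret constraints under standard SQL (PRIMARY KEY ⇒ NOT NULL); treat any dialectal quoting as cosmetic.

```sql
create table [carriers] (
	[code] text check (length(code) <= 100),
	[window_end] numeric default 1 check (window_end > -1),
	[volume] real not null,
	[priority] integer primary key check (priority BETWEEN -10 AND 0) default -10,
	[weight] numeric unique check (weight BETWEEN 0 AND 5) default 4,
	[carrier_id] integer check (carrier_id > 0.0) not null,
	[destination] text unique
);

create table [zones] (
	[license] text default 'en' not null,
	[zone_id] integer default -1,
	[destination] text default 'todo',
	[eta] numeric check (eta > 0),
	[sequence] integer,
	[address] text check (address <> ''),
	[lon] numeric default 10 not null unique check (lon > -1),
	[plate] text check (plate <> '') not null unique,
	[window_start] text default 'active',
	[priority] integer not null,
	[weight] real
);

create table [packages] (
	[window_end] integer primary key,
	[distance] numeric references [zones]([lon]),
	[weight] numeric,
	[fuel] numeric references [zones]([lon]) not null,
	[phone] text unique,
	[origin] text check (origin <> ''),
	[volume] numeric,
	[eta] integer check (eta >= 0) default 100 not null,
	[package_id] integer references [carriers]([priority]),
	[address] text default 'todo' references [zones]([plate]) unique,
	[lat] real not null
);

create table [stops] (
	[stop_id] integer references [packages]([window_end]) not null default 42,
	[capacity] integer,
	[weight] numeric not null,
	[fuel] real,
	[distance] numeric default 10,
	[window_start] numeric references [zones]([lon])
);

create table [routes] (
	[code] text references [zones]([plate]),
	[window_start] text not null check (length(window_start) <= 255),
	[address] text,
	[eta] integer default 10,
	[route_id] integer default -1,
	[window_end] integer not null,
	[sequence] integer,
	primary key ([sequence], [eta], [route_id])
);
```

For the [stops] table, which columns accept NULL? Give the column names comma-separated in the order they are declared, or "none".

- stop_id: declared NOT NULL → not nullable.
- capacity: no NOT NULL constraint applies → nullable.
- weight: declared NOT NULL → not nullable.
- fuel: no NOT NULL constraint applies → nullable.
- distance: DEFAULT only fills an omitted column; an explicit NULL is still allowed → nullable.
- window_start: a foreign key column may be NULL unless separately constrained → nullable.

capacity, fuel, distance, window_start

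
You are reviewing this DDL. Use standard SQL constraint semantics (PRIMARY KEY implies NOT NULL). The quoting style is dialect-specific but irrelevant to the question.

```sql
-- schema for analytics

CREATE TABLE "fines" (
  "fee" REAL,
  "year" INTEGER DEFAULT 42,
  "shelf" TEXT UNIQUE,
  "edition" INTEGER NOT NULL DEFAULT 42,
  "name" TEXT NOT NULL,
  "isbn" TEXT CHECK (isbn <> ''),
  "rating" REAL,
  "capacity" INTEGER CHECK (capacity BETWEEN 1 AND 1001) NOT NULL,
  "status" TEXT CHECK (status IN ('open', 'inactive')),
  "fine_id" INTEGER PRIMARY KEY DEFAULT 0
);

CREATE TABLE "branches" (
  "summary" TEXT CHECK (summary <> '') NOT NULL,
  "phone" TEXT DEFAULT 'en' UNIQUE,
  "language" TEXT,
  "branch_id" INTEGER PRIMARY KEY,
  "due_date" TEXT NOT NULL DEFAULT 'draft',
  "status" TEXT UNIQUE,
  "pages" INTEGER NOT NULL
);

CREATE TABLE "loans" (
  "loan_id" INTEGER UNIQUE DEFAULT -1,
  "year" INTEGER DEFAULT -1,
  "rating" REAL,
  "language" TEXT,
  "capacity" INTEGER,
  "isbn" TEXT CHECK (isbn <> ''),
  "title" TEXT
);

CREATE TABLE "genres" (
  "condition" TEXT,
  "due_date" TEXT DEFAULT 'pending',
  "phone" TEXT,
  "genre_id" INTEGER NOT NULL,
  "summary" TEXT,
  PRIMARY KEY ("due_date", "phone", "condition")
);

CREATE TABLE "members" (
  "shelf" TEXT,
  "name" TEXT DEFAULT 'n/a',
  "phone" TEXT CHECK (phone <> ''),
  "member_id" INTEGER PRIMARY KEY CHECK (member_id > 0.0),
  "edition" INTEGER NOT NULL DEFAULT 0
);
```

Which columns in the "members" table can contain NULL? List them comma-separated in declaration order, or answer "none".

- shelf: no NOT NULL constraint applies → nullable.
- name: DEFAULT only fills an omitted column; an explicit NULL is still allowed → nullable.
- phone: CHECK does not forbid NULL (a CHECK constraint passes when its expression is NULL) → nullable.
- member_id: part of the PRIMARY KEY, which implies NOT NULL → not nullable.
- edition: declared NOT NULL → not nullable.

shelf, name, phone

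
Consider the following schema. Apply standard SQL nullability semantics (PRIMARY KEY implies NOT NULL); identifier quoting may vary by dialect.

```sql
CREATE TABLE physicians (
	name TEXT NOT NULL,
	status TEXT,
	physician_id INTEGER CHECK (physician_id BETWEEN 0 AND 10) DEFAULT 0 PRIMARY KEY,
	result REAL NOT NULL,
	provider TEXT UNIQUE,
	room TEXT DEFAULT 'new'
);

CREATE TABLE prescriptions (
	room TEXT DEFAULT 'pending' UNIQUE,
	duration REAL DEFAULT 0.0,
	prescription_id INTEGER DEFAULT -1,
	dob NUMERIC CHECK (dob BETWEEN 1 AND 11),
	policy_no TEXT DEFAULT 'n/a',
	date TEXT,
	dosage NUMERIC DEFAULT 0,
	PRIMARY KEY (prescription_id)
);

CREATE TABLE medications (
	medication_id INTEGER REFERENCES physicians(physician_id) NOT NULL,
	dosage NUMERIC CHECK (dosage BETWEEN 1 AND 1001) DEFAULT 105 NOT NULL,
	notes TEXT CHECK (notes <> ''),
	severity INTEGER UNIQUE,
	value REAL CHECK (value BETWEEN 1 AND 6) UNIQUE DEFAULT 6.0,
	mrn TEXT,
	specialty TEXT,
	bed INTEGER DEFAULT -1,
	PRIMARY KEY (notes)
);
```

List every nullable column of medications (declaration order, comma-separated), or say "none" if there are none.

severity, value, mrn, specialty, bed

- medication_id: declared NOT NULL → not nullable.
- dosage: declared NOT NULL → not nullable.
- notes: part of the PRIMARY KEY, which implies NOT NULL → not nullable.
- severity: UNIQUE does not imply NOT NULL → nullable.
- value: CHECK does not forbid NULL (a CHECK constraint passes when its expression is NULL) → nullable.
- mrn: no NOT NULL constraint applies → nullable.
- specialty: no NOT NULL constraint applies → nullable.
- bed: DEFAULT only fills an omitted column; an explicit NULL is still allowed → nullable.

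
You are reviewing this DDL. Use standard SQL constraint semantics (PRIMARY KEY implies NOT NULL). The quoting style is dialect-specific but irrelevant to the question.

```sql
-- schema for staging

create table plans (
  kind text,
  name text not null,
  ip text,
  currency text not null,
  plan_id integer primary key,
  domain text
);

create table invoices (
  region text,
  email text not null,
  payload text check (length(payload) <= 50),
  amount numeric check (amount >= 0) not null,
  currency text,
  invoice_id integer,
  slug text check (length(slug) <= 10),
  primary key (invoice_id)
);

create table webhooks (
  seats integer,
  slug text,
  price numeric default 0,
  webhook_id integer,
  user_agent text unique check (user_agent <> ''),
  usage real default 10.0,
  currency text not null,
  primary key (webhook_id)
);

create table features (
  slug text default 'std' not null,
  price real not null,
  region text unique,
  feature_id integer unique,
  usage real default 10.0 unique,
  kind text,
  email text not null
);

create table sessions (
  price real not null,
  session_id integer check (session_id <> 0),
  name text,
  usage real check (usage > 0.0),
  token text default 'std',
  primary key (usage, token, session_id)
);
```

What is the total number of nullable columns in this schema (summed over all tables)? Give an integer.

plans: 3 nullable (kind, ip, domain — PK (plan_id) and explicit NOT NULL columns excluded).
invoices: 4 nullable (region, payload, currency, slug — PK (invoice_id) and explicit NOT NULL columns excluded).
webhooks: 5 nullable (seats, slug, price, user_agent, usage — PK (webhook_id) and explicit NOT NULL columns excluded).
features: 4 nullable (region, feature_id, usage, kind — PK none and explicit NOT NULL columns excluded).
sessions: 1 nullable (name — PK (usage, token, session_id) and explicit NOT NULL columns excluded).
Total: 3 + 4 + 5 + 4 + 1 = 17.

17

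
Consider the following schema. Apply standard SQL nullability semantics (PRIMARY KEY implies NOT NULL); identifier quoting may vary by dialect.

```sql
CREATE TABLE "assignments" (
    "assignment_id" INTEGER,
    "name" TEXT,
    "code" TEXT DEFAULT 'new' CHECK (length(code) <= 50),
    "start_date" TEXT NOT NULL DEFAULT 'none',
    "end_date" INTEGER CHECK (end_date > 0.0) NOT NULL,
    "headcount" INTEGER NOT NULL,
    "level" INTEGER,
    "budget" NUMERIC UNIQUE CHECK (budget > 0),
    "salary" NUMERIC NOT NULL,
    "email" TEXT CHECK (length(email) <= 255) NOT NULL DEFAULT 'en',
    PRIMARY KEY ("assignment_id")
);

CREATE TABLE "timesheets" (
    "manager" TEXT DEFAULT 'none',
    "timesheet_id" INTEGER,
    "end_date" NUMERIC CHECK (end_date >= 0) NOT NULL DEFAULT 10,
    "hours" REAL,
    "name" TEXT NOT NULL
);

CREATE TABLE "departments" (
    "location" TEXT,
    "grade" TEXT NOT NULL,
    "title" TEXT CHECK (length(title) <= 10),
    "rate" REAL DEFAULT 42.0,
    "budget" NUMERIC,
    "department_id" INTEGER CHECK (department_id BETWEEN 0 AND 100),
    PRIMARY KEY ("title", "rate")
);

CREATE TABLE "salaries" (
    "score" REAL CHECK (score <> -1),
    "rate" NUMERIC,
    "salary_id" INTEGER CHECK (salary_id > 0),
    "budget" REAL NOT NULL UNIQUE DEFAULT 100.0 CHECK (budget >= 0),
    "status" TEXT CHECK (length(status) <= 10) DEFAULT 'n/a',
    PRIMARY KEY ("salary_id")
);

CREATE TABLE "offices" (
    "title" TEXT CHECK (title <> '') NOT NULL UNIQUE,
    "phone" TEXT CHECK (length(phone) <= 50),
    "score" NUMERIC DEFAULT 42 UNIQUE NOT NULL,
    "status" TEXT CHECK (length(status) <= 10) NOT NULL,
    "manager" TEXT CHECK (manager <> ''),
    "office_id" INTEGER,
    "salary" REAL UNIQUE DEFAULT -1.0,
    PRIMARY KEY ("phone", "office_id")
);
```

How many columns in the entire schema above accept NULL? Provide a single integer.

assignments: 4 nullable (name, code, level, budget — PK (assignment_id) and explicit NOT NULL columns excluded).
timesheets: 3 nullable (manager, timesheet_id, hours — PK none and explicit NOT NULL columns excluded).
departments: 3 nullable (location, budget, department_id — PK (title, rate) and explicit NOT NULL columns excluded).
salaries: 3 nullable (score, rate, status — PK (salary_id) and explicit NOT NULL columns excluded).
offices: 2 nullable (manager, salary — PK (phone, office_id) and explicit NOT NULL columns excluded).
Total: 4 + 3 + 3 + 3 + 2 = 15.

15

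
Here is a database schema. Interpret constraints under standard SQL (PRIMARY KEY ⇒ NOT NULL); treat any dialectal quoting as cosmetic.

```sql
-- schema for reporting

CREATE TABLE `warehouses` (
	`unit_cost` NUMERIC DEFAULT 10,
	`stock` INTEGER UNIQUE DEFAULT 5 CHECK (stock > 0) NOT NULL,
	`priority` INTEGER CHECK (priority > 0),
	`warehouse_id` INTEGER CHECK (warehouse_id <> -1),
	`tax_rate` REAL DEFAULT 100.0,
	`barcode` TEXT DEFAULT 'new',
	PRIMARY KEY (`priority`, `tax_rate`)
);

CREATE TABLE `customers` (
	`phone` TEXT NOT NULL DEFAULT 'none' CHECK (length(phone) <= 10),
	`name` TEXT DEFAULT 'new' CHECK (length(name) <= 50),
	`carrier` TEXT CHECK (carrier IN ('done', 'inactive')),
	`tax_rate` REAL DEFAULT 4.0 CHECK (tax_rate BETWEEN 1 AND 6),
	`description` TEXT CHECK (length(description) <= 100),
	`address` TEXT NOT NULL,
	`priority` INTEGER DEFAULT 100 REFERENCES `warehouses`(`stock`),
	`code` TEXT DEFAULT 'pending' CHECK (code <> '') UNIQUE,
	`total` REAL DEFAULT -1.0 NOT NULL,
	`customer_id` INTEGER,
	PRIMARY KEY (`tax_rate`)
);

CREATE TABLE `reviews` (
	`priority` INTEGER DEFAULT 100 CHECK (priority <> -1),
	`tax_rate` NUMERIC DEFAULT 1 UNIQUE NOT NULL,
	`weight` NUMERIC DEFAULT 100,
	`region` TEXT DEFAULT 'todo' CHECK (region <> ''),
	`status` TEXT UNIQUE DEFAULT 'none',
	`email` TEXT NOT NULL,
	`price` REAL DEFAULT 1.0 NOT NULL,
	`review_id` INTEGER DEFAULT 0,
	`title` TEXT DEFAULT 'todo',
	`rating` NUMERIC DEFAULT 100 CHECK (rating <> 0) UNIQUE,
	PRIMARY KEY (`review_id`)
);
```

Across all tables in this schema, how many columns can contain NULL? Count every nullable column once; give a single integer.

warehouses: 3 nullable (unit_cost, warehouse_id, barcode — PK (priority, tax_rate) and explicit NOT NULL columns excluded).
customers: 6 nullable (name, carrier, description, priority, code, customer_id — PK (tax_rate) and explicit NOT NULL columns excluded).
reviews: 6 nullable (priority, weight, region, status, title, rating — PK (review_id) and explicit NOT NULL columns excluded).
Total: 3 + 6 + 6 = 15.

15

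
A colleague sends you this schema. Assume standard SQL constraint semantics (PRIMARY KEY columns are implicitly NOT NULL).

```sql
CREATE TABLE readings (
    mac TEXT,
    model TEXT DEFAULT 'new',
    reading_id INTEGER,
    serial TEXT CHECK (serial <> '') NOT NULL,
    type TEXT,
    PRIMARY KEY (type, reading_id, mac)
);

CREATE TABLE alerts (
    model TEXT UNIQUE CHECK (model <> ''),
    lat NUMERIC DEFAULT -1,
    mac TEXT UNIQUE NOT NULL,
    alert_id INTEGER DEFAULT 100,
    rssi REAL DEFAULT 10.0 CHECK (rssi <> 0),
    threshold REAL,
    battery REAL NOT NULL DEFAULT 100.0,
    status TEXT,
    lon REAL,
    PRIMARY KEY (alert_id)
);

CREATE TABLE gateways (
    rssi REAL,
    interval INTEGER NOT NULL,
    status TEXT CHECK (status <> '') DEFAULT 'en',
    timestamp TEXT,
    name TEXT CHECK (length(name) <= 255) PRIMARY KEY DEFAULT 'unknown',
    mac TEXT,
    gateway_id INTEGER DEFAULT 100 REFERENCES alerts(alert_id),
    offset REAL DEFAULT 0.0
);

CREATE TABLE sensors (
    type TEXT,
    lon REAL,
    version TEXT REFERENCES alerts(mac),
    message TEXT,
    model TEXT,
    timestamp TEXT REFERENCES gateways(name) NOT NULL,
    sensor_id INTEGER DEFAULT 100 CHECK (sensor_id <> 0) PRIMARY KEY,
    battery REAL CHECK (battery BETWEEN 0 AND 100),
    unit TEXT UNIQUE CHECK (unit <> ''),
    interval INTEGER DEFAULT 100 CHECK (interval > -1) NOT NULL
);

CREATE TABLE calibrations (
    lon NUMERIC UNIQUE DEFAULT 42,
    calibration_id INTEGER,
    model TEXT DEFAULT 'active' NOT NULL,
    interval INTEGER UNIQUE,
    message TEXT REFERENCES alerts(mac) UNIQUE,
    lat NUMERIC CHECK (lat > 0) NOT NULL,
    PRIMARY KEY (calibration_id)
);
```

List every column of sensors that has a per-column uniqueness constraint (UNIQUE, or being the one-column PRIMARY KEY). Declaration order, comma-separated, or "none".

sensor_id, unit

- type: no UNIQUE or single-column PK constraint.
- lon: no UNIQUE or single-column PK constraint.
- version: no UNIQUE or single-column PK constraint.
- message: no UNIQUE or single-column PK constraint.
- model: no UNIQUE or single-column PK constraint.
- timestamp: no UNIQUE or single-column PK constraint.
- sensor_id: single-column PRIMARY KEY → unique.
- battery: no UNIQUE or single-column PK constraint.
- unit: declared UNIQUE → unique.
- interval: no UNIQUE or single-column PK constraint.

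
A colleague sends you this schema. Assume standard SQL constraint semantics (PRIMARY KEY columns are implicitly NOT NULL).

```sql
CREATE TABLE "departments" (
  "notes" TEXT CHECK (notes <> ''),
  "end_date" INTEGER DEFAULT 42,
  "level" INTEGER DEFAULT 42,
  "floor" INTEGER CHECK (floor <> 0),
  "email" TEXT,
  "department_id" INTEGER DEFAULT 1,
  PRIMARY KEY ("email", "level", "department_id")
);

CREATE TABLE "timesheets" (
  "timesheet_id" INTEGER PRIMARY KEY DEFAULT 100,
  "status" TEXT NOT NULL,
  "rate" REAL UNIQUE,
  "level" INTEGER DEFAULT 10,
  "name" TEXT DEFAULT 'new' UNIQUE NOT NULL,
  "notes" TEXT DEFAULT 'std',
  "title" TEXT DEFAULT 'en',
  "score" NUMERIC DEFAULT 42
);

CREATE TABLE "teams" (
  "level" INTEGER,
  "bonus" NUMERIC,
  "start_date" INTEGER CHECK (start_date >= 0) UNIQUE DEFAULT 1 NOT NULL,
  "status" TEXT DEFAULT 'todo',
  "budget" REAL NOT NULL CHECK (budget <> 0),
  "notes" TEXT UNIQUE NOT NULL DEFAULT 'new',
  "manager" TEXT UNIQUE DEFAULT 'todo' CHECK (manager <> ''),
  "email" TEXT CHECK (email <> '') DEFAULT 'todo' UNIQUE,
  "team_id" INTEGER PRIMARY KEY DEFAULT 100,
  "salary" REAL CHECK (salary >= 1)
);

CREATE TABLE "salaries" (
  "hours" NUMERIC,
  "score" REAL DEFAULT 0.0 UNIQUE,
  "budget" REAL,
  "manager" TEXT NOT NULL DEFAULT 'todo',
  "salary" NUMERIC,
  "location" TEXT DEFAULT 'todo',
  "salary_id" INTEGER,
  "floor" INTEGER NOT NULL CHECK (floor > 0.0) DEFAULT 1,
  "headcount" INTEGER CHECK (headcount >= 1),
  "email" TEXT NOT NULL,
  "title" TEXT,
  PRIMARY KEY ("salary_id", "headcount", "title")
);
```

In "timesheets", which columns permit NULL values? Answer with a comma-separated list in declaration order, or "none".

- timesheet_id: part of the PRIMARY KEY, which implies NOT NULL → not nullable.
- status: declared NOT NULL → not nullable.
- rate: UNIQUE does not imply NOT NULL → nullable.
- level: DEFAULT only fills an omitted column; an explicit NULL is still allowed → nullable.
- name: declared NOT NULL → not nullable.
- notes: DEFAULT only fills an omitted column; an explicit NULL is still allowed → nullable.
- title: DEFAULT only fills an omitted column; an explicit NULL is still allowed → nullable.
- score: DEFAULT only fills an omitted column; an explicit NULL is still allowed → nullable.

rate, level, notes, title, score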